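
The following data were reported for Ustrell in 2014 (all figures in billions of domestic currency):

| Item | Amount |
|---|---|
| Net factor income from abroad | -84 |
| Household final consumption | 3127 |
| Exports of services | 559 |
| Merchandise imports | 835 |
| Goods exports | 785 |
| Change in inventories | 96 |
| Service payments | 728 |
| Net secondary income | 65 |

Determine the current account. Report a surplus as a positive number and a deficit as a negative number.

Goods balance = 785 - 835 = -50
Services balance = 559 - 728 = -169
Trade balance (goods + services) = -50 + (-169) = -219
Net primary income = -84
Net secondary income = 65
Current account = -219 + (-84) + 65 = -238

-238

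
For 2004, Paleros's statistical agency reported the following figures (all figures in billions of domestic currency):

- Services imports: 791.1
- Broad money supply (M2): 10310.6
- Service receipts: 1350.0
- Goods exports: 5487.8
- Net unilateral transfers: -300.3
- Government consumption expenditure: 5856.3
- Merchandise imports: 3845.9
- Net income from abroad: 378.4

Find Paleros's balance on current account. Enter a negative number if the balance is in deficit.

Goods balance = 5487.8 - 3845.9 = 1641.9
Services balance = 1350.0 - 791.1 = 558.9
Trade balance (goods + services) = 1641.9 + 558.9 = 2200.8
Net primary income = 378.4
Net secondary income = -300.3
Current account = 2200.8 + 378.4 + (-300.3) = 2278.9

2278.9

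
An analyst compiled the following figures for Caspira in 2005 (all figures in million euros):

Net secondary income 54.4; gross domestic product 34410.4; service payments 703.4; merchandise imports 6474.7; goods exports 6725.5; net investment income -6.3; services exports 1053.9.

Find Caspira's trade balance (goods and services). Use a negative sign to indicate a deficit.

601.3

Goods balance = 6725.5 - 6474.7 = 250.8
Services balance = 1053.9 - 703.4 = 350.5
Trade balance (goods + services) = 250.8 + 350.5 = 601.3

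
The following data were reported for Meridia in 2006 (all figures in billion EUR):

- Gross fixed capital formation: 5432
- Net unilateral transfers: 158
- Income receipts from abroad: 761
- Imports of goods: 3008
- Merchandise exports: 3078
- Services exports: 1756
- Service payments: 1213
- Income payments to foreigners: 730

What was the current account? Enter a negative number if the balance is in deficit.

Goods balance = 3078 - 3008 = 70
Services balance = 1756 - 1213 = 543
Trade balance (goods + services) = 70 + 543 = 613
Net primary income = 761 - 730 = 31
Net secondary income = 158
Current account = 613 + 31 + 158 = 802

802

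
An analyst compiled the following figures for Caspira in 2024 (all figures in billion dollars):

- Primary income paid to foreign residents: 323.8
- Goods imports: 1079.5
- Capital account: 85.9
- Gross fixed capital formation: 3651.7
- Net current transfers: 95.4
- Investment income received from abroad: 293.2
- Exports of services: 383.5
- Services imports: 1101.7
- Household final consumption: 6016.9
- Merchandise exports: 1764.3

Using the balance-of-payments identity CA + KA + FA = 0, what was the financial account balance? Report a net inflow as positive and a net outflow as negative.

Goods balance = 1764.3 - 1079.5 = 684.8
Services balance = 383.5 - 1101.7 = -718.2
Trade balance (goods + services) = 684.8 + (-718.2) = -33.4
Net primary income = 293.2 - 323.8 = -30.6
Net secondary income = 95.4
Current account = -33.4 + (-30.6) + 95.4 = 31.4
Financial account = -(31.4 + 85.9) = -117.3

-117.3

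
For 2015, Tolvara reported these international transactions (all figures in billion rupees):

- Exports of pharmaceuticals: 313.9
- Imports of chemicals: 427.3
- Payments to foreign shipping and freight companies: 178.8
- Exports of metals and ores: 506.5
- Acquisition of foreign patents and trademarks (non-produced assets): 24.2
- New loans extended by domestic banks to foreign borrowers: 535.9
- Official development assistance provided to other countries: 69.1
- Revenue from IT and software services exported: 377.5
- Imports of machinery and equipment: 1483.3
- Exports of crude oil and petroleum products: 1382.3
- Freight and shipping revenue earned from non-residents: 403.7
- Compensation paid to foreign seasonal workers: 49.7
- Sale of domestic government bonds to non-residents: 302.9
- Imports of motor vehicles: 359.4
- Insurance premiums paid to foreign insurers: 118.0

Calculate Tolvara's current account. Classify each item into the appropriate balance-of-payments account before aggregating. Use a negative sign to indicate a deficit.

Goods: 506.5 - 359.4 - 427.3 + 313.9 + 1382.3 - 1483.3 = -67.3
Services: 403.7 + 377.5 - 118.0 - 178.8 = 484.4
Primary income: -49.7
Secondary income: -69.1
Current account = (-67.3) + 484.4 + (-49.7) + (-69.1) = 298.3
(Excluded from the current account — capital account: acquisition of foreign patents and trademarks (non-produced assets) 24.2; financial account: new loans extended by domestic banks to foreign borrowers 535.9, sale of domestic government bonds to non-residents 302.9.)

298.3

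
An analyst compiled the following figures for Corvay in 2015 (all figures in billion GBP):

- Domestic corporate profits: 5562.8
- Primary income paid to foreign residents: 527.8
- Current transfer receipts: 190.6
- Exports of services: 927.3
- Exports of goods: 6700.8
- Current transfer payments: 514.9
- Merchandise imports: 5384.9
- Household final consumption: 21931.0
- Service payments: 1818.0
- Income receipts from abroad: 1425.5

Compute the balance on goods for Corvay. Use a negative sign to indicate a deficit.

1315.9

Goods balance = 6700.8 - 5384.9 = 1315.9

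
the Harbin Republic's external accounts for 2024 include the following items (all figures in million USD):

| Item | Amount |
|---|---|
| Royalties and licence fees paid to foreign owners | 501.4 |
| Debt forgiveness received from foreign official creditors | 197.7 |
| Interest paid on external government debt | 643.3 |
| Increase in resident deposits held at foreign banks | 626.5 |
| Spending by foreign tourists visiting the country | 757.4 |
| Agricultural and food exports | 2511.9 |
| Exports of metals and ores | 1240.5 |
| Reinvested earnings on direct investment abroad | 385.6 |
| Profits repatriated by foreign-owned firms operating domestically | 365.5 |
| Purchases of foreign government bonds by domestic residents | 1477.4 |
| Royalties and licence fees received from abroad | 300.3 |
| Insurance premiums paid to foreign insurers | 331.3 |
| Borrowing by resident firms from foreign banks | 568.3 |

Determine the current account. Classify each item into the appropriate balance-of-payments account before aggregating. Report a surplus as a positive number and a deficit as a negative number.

Goods: 2511.9 + 1240.5 = 3752.4
Services: -331.3 + 300.3 + 757.4 - 501.4 = 225.0
Primary income: -643.3 - 365.5 + 385.6 = -623.2
Current account = 3752.4 + 225.0 + (-623.2) = 3354.2
(Excluded from the current account — capital account: debt forgiveness received from foreign official creditors 197.7; financial account: increase in resident deposits held at foreign banks 626.5, purchases of foreign government bonds by domestic residents 1477.4, borrowing by resident firms from foreign banks 568.3.)

3354.2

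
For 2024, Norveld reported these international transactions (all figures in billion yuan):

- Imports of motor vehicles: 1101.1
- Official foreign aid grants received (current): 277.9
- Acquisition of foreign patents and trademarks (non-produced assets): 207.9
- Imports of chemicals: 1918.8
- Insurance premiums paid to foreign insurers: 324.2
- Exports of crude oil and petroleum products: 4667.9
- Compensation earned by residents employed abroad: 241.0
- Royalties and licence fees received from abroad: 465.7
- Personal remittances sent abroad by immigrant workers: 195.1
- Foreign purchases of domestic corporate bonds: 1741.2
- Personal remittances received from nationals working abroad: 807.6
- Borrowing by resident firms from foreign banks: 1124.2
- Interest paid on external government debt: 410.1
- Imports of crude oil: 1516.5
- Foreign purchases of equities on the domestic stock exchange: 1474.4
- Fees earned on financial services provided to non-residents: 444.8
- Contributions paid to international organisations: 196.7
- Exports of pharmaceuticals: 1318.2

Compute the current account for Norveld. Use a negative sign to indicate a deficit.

Goods: 1318.2 - 1101.1 - 1918.8 + 4667.9 - 1516.5 = 1449.7
Services: -324.2 + 465.7 + 444.8 = 586.3
Primary income: -410.1 + 241.0 = -169.1
Secondary income: -195.1 - 196.7 + 807.6 + 277.9 = 693.7
Current account = 1449.7 + 586.3 + (-169.1) + 693.7 = 2560.6
(Excluded from the current account — capital account: acquisition of foreign patents and trademarks (non-produced assets) 207.9; financial account: foreign purchases of domestic corporate bonds 1741.2, borrowing by resident firms from foreign banks 1124.2, foreign purchases of equities on the domestic stock exchange 1474.4.)

2560.6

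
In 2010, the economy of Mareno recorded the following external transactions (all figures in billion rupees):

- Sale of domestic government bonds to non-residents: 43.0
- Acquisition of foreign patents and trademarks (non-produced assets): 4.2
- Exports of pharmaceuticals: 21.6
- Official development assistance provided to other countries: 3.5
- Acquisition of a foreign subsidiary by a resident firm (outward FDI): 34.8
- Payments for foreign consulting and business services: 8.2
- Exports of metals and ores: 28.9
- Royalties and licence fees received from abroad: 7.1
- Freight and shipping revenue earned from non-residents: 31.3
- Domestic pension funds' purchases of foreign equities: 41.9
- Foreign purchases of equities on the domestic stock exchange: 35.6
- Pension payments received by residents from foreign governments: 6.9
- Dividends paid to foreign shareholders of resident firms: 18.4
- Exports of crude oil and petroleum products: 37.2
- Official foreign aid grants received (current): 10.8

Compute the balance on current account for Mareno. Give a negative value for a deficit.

Goods: 21.6 + 37.2 + 28.9 = 87.7
Services: 7.1 - 8.2 + 31.3 = 30.2
Primary income: -18.4
Secondary income: -3.5 + 6.9 + 10.8 = 14.2
Current account = 87.7 + 30.2 + (-18.4) + 14.2 = 113.7
(Excluded from the current account — financial account: sale of domestic government bonds to non-residents 43.0, acquisition of a foreign subsidiary by a resident firm (outward FDI) 34.8, domestic pension funds' purchases of foreign equities 41.9, foreign purchases of equities on the domestic stock exchange 35.6; capital account: acquisition of foreign patents and trademarks (non-produced assets) 4.2.)

113.7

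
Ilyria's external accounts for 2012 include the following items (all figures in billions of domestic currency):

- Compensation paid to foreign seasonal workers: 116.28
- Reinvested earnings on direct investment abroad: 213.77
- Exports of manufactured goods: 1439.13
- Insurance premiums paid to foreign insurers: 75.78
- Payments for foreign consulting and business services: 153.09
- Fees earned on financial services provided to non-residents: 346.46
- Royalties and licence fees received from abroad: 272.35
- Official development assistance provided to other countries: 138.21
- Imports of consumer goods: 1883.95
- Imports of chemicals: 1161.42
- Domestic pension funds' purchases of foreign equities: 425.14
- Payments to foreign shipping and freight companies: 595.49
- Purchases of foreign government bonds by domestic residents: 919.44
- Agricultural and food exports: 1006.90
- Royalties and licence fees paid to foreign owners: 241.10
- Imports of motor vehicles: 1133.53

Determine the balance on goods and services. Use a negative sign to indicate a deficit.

Goods: 1439.13 - 1161.42 + 1006.90 - 1133.53 - 1883.95 = -1732.87
Services: 272.35 - 75.78 - 595.49 - 241.10 - 153.09 + 346.46 = -446.65
Trade balance = -1732.87 + (-446.65) = -2179.52
(Excluded from the trade balance — primary income: compensation paid to foreign seasonal workers 116.28, reinvested earnings on direct investment abroad 213.77; secondary income: official development assistance provided to other countries 138.21; financial account: domestic pension funds' purchases of foreign equities 425.14, purchases of foreign government bonds by domestic residents 919.44.)

-2179.52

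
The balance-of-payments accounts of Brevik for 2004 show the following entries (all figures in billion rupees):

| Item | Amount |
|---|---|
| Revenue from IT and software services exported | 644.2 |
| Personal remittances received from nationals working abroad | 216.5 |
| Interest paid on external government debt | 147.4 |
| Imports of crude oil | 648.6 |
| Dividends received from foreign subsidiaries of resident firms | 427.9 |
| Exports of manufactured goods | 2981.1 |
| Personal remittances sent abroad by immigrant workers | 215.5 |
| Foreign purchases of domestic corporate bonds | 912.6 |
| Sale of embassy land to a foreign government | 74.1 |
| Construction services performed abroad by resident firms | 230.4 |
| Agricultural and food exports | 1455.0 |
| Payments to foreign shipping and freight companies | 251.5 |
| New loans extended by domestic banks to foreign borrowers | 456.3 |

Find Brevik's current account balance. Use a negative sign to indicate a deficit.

Goods: -648.6 + 2981.1 + 1455.0 = 3787.5
Services: 644.2 + 230.4 - 251.5 = 623.1
Primary income: -147.4 + 427.9 = 280.5
Secondary income: 216.5 - 215.5 = 1.0
Current account = 3787.5 + 623.1 + 280.5 + 1.0 = 4692.1
(Excluded from the current account — financial account: foreign purchases of domestic corporate bonds 912.6, new loans extended by domestic banks to foreign borrowers 456.3; capital account: sale of embassy land to a foreign government 74.1.)

4692.1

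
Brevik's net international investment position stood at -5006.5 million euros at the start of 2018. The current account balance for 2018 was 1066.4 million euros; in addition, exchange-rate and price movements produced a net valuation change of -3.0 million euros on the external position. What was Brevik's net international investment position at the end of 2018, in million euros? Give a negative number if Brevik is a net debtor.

Change in NIIP = current account + net valuation change = 1066.4 + (-3.0) = 1063.4
End-of-year NIIP = -5006.5 + 1063.4 = -3943.1

-3943.1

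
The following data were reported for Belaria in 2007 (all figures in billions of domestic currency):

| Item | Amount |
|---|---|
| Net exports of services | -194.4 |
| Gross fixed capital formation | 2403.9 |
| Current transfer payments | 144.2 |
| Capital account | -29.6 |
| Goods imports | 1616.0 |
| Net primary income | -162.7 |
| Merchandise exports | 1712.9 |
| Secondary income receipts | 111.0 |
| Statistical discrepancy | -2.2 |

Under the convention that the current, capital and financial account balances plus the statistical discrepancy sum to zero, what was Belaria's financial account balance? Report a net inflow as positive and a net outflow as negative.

Goods balance = 1712.9 - 1616.0 = 96.9
Services balance = -194.4
Trade balance (goods + services) = 96.9 + (-194.4) = -97.5
Net primary income = -162.7
Net secondary income = 111.0 - 144.2 = -33.2
Current account = -97.5 + (-162.7) + (-33.2) = -293.4
Financial account = -(-293.4 + (-29.6) + (-2.2)) = 325.2

325.2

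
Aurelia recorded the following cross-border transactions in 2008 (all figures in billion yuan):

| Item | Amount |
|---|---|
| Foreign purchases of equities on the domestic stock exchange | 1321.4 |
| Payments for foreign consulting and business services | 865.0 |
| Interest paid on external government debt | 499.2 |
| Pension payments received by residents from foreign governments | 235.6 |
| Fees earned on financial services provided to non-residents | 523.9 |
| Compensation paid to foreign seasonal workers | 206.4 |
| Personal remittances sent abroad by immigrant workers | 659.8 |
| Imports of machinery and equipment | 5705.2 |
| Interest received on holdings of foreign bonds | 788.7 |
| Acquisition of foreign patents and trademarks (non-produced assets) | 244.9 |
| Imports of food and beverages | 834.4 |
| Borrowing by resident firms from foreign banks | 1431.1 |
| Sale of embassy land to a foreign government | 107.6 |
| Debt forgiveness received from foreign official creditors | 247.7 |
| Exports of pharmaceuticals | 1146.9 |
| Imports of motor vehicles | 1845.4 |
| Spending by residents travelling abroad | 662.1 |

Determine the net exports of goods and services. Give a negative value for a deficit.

Goods: -1845.4 - 834.4 - 5705.2 + 1146.9 = -7238.1
Services: 523.9 - 662.1 - 865.0 = -1003.2
Trade balance = -7238.1 + (-1003.2) = -8241.3
(Excluded from the trade balance — financial account: foreign purchases of equities on the domestic stock exchange 1321.4, borrowing by resident firms from foreign banks 1431.1; primary income: interest paid on external government debt 499.2, compensation paid to foreign seasonal workers 206.4, interest received on holdings of foreign bonds 788.7; secondary income: pension payments received by residents from foreign governments 235.6, personal remittances sent abroad by immigrant workers 659.8; capital account: acquisition of foreign patents and trademarks (non-produced assets) 244.9, sale of embassy land to a foreign government 107.6, debt forgiveness received from foreign official creditors 247.7.)

-8241.3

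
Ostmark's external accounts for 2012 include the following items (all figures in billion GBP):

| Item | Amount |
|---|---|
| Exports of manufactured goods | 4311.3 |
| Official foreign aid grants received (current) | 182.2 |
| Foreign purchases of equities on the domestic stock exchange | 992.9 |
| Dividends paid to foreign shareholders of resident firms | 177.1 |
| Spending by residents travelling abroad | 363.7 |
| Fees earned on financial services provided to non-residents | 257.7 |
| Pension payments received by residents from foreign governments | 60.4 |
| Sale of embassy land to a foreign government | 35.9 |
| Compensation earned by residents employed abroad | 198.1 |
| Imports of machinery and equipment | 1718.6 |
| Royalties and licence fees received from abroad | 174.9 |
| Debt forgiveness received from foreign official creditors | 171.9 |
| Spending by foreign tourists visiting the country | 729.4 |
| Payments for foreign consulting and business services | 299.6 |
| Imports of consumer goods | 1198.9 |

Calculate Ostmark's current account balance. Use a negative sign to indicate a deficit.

Goods: -1198.9 + 4311.3 - 1718.6 = 1393.8
Services: 174.9 + 729.4 + 257.7 - 363.7 - 299.6 = 498.7
Primary income: -177.1 + 198.1 = 21.0
Secondary income: 182.2 + 60.4 = 242.6
Current account = 1393.8 + 498.7 + 21.0 + 242.6 = 2156.1
(Excluded from the current account — financial account: foreign purchases of equities on the domestic stock exchange 992.9; capital account: sale of embassy land to a foreign government 35.9, debt forgiveness received from foreign official creditors 171.9.)

2156.1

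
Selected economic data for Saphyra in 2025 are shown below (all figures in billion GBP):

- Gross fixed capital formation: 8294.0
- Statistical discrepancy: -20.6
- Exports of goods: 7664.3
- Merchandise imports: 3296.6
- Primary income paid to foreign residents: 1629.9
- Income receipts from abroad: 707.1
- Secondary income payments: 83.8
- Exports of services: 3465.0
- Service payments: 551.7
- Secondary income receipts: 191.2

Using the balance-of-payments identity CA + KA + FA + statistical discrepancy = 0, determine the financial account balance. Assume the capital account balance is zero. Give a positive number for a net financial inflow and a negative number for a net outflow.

Goods balance = 7664.3 - 3296.6 = 4367.7
Services balance = 3465.0 - 551.7 = 2913.3
Trade balance (goods + services) = 4367.7 + 2913.3 = 7281.0
Net primary income = 707.1 - 1629.9 = -922.8
Net secondary income = 191.2 - 83.8 = 107.4
Current account = 7281.0 + (-922.8) + 107.4 = 6465.6
Financial account = -(6465.6 + (-20.6)) = -6445.0

-6445.0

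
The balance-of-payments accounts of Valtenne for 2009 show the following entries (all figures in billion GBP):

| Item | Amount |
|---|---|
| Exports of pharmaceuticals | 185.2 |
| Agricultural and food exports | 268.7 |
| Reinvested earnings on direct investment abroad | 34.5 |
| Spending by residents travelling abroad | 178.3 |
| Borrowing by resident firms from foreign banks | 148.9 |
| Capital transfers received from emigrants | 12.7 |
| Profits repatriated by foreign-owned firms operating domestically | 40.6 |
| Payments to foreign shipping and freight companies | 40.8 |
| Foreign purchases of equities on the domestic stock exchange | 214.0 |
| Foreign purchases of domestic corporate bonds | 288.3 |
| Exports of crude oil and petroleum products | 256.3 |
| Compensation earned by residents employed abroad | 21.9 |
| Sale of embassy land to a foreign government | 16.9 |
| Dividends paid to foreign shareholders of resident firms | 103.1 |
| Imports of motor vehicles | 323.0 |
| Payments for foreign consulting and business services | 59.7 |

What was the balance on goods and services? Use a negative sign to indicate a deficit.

108.4

Goods: 185.2 + 256.3 - 323.0 + 268.7 = 387.2
Services: -40.8 - 178.3 - 59.7 = -278.8
Trade balance = 387.2 + (-278.8) = 108.4
(Excluded from the trade balance — primary income: reinvested earnings on direct investment abroad 34.5, profits repatriated by foreign-owned firms operating domestically 40.6, compensation earned by residents employed abroad 21.9, dividends paid to foreign shareholders of resident firms 103.1; financial account: borrowing by resident firms from foreign banks 148.9, foreign purchases of equities on the domestic stock exchange 214.0, foreign purchases of domestic corporate bonds 288.3; capital account: capital transfers received from emigrants 12.7, sale of embassy land to a foreign government 16.9.)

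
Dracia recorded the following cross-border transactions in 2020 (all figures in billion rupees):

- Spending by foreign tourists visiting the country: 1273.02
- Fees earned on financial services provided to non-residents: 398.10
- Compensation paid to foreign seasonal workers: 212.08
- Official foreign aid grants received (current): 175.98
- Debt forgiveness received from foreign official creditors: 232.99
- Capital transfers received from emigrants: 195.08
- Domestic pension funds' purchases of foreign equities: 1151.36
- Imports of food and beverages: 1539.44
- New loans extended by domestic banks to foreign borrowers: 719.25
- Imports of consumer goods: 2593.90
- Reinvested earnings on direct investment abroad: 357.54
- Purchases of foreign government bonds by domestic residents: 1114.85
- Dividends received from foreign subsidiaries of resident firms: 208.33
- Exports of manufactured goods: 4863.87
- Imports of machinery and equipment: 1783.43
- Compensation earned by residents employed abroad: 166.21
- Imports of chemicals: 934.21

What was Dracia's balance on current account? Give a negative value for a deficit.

379.99

Goods: -1783.43 - 2593.90 - 934.21 + 4863.87 - 1539.44 = -1987.11
Services: 1273.02 + 398.10 = 1671.12
Primary income: 357.54 + 166.21 - 212.08 + 208.33 = 520.00
Secondary income: 175.98
Current account = (-1987.11) + 1671.12 + 520.00 + 175.98 = 379.99
(Excluded from the current account — capital account: debt forgiveness received from foreign official creditors 232.99, capital transfers received from emigrants 195.08; financial account: domestic pension funds' purchases of foreign equities 1151.36, new loans extended by domestic banks to foreign borrowers 719.25, purchases of foreign government bonds by domestic residents 1114.85.)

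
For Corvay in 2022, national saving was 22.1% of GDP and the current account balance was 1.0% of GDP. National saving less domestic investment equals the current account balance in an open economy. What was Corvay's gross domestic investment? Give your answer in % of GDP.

21.1

S - I = CA (net lending to the rest of the world).
I = S - CA = 22.1 - 1.0 = 21.1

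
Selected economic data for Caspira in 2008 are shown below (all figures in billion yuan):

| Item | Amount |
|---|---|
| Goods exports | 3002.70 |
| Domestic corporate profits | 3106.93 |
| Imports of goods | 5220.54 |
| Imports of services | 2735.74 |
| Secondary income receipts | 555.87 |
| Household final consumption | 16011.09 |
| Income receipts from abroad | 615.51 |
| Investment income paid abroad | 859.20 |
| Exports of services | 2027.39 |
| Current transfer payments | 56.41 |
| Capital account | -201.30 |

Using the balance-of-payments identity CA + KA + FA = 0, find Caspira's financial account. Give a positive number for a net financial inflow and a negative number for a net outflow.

2871.72

Goods balance = 3002.70 - 5220.54 = -2217.84
Services balance = 2027.39 - 2735.74 = -708.35
Trade balance (goods + services) = -2217.84 + (-708.35) = -2926.19
Net primary income = 615.51 - 859.20 = -243.69
Net secondary income = 555.87 - 56.41 = 499.46
Current account = -2926.19 + (-243.69) + 499.46 = -2670.42
Financial account = -(-2670.42 + (-201.30)) = 2871.72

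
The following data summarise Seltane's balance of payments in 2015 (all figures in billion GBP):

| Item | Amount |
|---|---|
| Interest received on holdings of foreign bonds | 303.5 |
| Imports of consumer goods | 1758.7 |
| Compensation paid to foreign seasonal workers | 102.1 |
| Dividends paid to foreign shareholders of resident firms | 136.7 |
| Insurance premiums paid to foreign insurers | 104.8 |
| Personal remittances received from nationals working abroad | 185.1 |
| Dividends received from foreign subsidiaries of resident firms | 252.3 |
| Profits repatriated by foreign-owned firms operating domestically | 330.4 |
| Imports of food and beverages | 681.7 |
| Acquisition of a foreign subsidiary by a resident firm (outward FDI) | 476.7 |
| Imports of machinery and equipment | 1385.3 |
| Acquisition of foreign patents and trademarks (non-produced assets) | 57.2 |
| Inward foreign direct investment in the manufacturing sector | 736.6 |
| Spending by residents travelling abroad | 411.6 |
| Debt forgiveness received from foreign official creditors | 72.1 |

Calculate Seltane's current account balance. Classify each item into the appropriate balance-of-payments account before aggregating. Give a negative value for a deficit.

Goods: -1385.3 - 1758.7 - 681.7 = -3825.7
Services: -411.6 - 104.8 = -516.4
Primary income: 303.5 - 330.4 + 252.3 - 136.7 - 102.1 = -13.4
Secondary income: 185.1
Current account = (-3825.7) + (-516.4) + (-13.4) + 185.1 = -4170.4
(Excluded from the current account — financial account: acquisition of a foreign subsidiary by a resident firm (outward FDI) 476.7, inward foreign direct investment in the manufacturing sector 736.6; capital account: acquisition of foreign patents and trademarks (non-produced assets) 57.2, debt forgiveness received from foreign official creditors 72.1.)

-4170.4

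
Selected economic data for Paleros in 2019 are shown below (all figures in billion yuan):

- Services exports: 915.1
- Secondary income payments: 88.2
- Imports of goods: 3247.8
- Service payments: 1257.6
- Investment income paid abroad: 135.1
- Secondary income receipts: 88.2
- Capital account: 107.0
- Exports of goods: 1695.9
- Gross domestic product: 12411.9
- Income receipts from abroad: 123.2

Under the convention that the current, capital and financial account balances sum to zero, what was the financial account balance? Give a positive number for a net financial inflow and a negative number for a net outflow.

1799.3

Goods balance = 1695.9 - 3247.8 = -1551.9
Services balance = 915.1 - 1257.6 = -342.5
Trade balance (goods + services) = -1551.9 + (-342.5) = -1894.4
Net primary income = 123.2 - 135.1 = -11.9
Net secondary income = 88.2 - 88.2 = 0.0
Current account = -1894.4 + (-11.9) + 0.0 = -1906.3
Financial account = -(-1906.3 + 107.0) = 1799.3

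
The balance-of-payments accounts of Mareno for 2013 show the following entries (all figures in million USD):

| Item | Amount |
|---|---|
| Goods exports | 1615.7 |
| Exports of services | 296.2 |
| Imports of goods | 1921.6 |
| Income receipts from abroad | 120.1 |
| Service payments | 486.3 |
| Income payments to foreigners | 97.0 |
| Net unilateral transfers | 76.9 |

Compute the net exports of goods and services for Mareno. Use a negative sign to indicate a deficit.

-496.0

Goods balance = 1615.7 - 1921.6 = -305.9
Services balance = 296.2 - 486.3 = -190.1
Trade balance (goods + services) = -305.9 + (-190.1) = -496.0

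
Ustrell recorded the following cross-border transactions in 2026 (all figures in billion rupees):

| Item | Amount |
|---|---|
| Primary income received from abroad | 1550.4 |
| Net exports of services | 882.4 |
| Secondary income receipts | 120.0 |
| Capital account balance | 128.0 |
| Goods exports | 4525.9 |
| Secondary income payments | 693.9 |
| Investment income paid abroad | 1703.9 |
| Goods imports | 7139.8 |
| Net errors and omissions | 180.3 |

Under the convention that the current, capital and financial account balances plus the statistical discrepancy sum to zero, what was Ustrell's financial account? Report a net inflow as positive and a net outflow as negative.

2150.6

Goods balance = 4525.9 - 7139.8 = -2613.9
Services balance = 882.4
Trade balance (goods + services) = -2613.9 + 882.4 = -1731.5
Net primary income = 1550.4 - 1703.9 = -153.5
Net secondary income = 120.0 - 693.9 = -573.9
Current account = -1731.5 + (-153.5) + (-573.9) = -2458.9
Financial account = -(-2458.9 + 128.0 + 180.3) = 2150.6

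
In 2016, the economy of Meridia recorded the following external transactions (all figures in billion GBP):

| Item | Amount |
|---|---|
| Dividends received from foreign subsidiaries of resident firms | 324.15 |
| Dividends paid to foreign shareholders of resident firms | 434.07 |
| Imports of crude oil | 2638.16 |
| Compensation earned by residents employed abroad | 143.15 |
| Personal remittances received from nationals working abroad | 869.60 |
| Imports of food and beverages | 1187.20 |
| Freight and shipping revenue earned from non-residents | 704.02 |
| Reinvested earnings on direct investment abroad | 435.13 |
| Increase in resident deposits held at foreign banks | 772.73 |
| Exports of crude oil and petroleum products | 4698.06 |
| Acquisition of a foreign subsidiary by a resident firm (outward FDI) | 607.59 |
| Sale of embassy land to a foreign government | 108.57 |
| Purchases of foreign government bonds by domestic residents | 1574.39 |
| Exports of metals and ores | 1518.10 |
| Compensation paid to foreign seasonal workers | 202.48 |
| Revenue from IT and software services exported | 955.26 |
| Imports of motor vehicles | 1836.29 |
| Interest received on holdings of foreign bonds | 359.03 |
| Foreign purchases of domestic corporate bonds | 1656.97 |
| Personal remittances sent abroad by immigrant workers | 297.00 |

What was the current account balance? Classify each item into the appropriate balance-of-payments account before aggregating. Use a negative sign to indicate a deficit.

3411.30

Goods: 4698.06 - 2638.16 + 1518.10 - 1187.20 - 1836.29 = 554.51
Services: 955.26 + 704.02 = 1659.28
Primary income: -202.48 + 359.03 - 434.07 + 435.13 + 143.15 + 324.15 = 624.91
Secondary income: -297.00 + 869.60 = 572.60
Current account = 554.51 + 1659.28 + 624.91 + 572.60 = 3411.30
(Excluded from the current account — financial account: increase in resident deposits held at foreign banks 772.73, acquisition of a foreign subsidiary by a resident firm (outward FDI) 607.59, purchases of foreign government bonds by domestic residents 1574.39, foreign purchases of domestic corporate bonds 1656.97; capital account: sale of embassy land to a foreign government 108.57.)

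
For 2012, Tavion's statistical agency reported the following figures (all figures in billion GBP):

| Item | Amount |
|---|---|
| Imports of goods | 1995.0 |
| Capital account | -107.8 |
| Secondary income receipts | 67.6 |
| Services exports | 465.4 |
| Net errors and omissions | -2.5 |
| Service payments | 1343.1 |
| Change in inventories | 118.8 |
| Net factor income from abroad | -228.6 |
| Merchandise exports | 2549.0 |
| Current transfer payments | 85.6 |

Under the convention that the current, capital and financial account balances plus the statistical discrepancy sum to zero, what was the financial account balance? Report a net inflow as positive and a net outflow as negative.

680.6

Goods balance = 2549.0 - 1995.0 = 554.0
Services balance = 465.4 - 1343.1 = -877.7
Trade balance (goods + services) = 554.0 + (-877.7) = -323.7
Net primary income = -228.6
Net secondary income = 67.6 - 85.6 = -18.0
Current account = -323.7 + (-228.6) + (-18.0) = -570.3
Financial account = -(-570.3 + (-107.8) + (-2.5)) = 680.6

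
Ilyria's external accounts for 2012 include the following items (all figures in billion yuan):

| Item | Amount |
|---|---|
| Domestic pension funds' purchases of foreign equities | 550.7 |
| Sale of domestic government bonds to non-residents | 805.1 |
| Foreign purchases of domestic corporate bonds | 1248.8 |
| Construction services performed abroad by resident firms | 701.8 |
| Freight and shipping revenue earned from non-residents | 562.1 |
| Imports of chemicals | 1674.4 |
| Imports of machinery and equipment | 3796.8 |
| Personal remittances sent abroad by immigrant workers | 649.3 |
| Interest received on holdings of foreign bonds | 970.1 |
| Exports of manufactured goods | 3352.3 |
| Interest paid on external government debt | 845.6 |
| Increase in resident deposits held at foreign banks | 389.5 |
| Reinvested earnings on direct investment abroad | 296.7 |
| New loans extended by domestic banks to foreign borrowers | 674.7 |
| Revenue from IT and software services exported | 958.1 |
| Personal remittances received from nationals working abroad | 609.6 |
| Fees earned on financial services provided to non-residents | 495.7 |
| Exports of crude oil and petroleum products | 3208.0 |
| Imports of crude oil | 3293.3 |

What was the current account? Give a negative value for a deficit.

Goods: -3293.3 + 3208.0 - 3796.8 - 1674.4 + 3352.3 = -2204.2
Services: 495.7 + 701.8 + 958.1 + 562.1 = 2717.7
Primary income: 296.7 + 970.1 - 845.6 = 421.2
Secondary income: 609.6 - 649.3 = -39.7
Current account = (-2204.2) + 2717.7 + 421.2 + (-39.7) = 895.0
(Excluded from the current account — financial account: domestic pension funds' purchases of foreign equities 550.7, sale of domestic government bonds to non-residents 805.1, foreign purchases of domestic corporate bonds 1248.8, increase in resident deposits held at foreign banks 389.5, new loans extended by domestic banks to foreign borrowers 674.7.)

895.0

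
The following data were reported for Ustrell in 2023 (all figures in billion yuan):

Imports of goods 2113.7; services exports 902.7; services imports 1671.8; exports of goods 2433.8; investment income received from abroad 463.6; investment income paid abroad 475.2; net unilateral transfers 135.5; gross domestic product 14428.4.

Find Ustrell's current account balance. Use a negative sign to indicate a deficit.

Goods balance = 2433.8 - 2113.7 = 320.1
Services balance = 902.7 - 1671.8 = -769.1
Trade balance (goods + services) = 320.1 + (-769.1) = -449.0
Net primary income = 463.6 - 475.2 = -11.6
Net secondary income = 135.5
Current account = -449.0 + (-11.6) + 135.5 = -325.1

-325.1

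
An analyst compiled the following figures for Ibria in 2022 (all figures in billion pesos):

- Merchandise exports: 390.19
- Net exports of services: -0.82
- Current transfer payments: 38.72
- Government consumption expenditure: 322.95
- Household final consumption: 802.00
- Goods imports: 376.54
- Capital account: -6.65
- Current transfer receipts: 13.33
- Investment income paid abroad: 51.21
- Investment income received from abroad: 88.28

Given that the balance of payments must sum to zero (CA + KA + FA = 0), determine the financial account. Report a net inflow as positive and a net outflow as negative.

-17.86

Goods balance = 390.19 - 376.54 = 13.65
Services balance = -0.82
Trade balance (goods + services) = 13.65 + (-0.82) = 12.83
Net primary income = 88.28 - 51.21 = 37.07
Net secondary income = 13.33 - 38.72 = -25.39
Current account = 12.83 + 37.07 + (-25.39) = 24.51
Financial account = -(24.51 + (-6.65)) = -17.86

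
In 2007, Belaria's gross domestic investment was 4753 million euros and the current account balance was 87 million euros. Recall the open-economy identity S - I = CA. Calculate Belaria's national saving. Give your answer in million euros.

S = I + CA = 4753 + 87 = 4840

4840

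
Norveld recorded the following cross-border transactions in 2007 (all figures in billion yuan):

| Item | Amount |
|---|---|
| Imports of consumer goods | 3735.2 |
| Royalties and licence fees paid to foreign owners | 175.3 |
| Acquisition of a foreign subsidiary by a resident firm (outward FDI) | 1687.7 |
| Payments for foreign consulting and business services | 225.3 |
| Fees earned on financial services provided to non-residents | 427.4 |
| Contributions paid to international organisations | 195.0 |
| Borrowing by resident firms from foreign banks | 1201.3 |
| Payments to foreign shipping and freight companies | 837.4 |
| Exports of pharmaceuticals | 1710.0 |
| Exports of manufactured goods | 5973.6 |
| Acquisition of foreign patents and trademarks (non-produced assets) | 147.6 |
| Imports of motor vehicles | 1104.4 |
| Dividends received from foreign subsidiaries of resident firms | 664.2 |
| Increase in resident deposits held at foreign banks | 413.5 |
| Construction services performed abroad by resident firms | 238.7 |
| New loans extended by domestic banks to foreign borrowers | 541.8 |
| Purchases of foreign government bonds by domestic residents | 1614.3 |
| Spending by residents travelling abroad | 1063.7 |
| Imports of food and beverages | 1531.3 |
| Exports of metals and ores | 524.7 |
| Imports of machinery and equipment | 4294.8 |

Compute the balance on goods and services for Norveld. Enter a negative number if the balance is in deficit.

Goods: -1531.3 + 5973.6 - 3735.2 - 4294.8 + 1710.0 - 1104.4 + 524.7 = -2457.4
Services: -225.3 - 1063.7 + 427.4 - 837.4 - 175.3 + 238.7 = -1635.6
Trade balance = -2457.4 + (-1635.6) = -4093.0
(Excluded from the trade balance — financial account: acquisition of a foreign subsidiary by a resident firm (outward FDI) 1687.7, borrowing by resident firms from foreign banks 1201.3, increase in resident deposits held at foreign banks 413.5, new loans extended by domestic banks to foreign borrowers 541.8, purchases of foreign government bonds by domestic residents 1614.3; secondary income: contributions paid to international organisations 195.0; capital account: acquisition of foreign patents and trademarks (non-produced assets) 147.6; primary income: dividends received from foreign subsidiaries of resident firms 664.2.)

-4093.0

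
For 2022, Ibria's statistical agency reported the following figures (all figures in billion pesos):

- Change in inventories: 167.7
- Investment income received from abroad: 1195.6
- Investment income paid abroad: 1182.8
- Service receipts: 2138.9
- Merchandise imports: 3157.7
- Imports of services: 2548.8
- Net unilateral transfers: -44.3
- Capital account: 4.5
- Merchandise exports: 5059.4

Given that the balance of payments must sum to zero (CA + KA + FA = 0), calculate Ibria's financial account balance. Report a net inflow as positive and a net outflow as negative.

-1464.8

Goods balance = 5059.4 - 3157.7 = 1901.7
Services balance = 2138.9 - 2548.8 = -409.9
Trade balance (goods + services) = 1901.7 + (-409.9) = 1491.8
Net primary income = 1195.6 - 1182.8 = 12.8
Net secondary income = -44.3
Current account = 1491.8 + 12.8 + (-44.3) = 1460.3
Financial account = -(1460.3 + 4.5) = -1464.8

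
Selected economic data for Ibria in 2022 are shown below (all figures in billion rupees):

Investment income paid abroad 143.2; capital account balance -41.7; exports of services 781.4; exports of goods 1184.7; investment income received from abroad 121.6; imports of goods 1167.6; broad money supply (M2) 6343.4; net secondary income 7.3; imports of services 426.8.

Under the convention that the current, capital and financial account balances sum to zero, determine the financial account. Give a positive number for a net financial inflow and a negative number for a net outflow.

-315.7

Goods balance = 1184.7 - 1167.6 = 17.1
Services balance = 781.4 - 426.8 = 354.6
Trade balance (goods + services) = 17.1 + 354.6 = 371.7
Net primary income = 121.6 - 143.2 = -21.6
Net secondary income = 7.3
Current account = 371.7 + (-21.6) + 7.3 = 357.4
Financial account = -(357.4 + (-41.7)) = -315.7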